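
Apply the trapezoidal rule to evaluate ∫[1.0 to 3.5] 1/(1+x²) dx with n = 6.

f(x) = 1/(1+x²)
a = 1.0, b = 3.5, n = 6
h = (b - a)/n = 0.416667

Trapezoidal rule: (h/2)[f(x₀) + 2f(x₁) + 2f(x₂) + ... + f(xₙ)]

x_0 = 1.0000, f(x_0) = 0.500000, coefficient = 1
x_1 = 1.4167, f(x_1) = 0.332564, coefficient = 2
x_2 = 1.8333, f(x_2) = 0.229299, coefficient = 2
x_3 = 2.2500, f(x_3) = 0.164948, coefficient = 2
x_4 = 2.6667, f(x_4) = 0.123288, coefficient = 2
x_5 = 3.0833, f(x_5) = 0.095175, coefficient = 2
x_6 = 3.5000, f(x_6) = 0.075472, coefficient = 1

I ≈ (0.416667/2) × 2.466020 = 0.513754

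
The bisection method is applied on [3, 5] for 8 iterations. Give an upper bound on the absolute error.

Bisection error bound: |error| ≤ (b-a)/2^n
|error| ≤ (5 - 3)/2^8 = 2/2^8
|error| ≤ 0.0078125000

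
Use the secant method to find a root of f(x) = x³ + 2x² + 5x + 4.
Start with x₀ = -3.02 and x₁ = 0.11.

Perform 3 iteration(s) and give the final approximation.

f(x) = x³ + 2x² + 5x + 4
x₀ = -3.02, x₁ = 0.11

Secant formula: x_{n+1} = x_n - f(x_n)(x_n - x_{n-1})/(f(x_n) - f(x_{n-1}))

Iteration 1:
  f(-3.020000) = -20.402808
  f(0.110000) = 4.575531
  x_2 = 0.110000 - 4.575531×(0.110000 - (-3.020000))/(4.575531 - (-20.402808))
       = -0.463353
Iteration 2:
  f(0.110000) = 4.575531
  f(-0.463353) = 2.013146
  x_3 = -0.463353 - 2.013146×(-0.463353 - 0.110000)/(2.013146 - 4.575531)
       = -0.913810
Iteration 3:
  f(-0.463353) = 2.013146
  f(-0.913810) = 0.337971
  x_4 = -0.913810 - 0.337971×(-0.913810 - (-0.463353))/(0.337971 - 2.013146)
       = -1.004691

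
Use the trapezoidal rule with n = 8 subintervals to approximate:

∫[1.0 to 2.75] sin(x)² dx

f(x) = sin(x)²
a = 1.0, b = 2.75, n = 8
h = (b - a)/n = 0.218750

Trapezoidal rule: (h/2)[f(x₀) + 2f(x₁) + 2f(x₂) + ... + f(xₙ)]

x_0 = 1.0000, f(x_0) = 0.708073, coefficient = 1
x_1 = 1.2188, f(x_1) = 0.881100, coefficient = 2
x_2 = 1.4375, f(x_2) = 0.982337, coefficient = 2
x_3 = 1.6562, f(x_3) = 0.992715, coefficient = 2
x_4 = 1.8750, f(x_4) = 0.910280, coefficient = 2
x_5 = 2.0938, f(x_5) = 0.750558, coefficient = 2
x_6 = 2.3125, f(x_6) = 0.543639, coefficient = 2
x_7 = 2.5312, f(x_7) = 0.328499, coefficient = 2
x_8 = 2.7500, f(x_8) = 0.145665, coefficient = 1

I ≈ (0.218750/2) × 11.631995 = 1.272249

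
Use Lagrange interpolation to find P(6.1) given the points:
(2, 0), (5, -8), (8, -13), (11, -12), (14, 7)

Lagrange interpolation formula:
P(x) = Σ yᵢ × Lᵢ(x)
where Lᵢ(x) = Π_{j≠i} (x - xⱼ)/(xᵢ - xⱼ)

L_0(6.1) = (6.1 - 5)/(2 - 5) × (6.1 - 8)/(2 - 8) × (6.1 - 11)/(2 - 11) × (6.1 - 14)/(2 - 14) = -0.041617
L_1(6.1) = (6.1 - 2)/(5 - 2) × (6.1 - 8)/(5 - 8) × (6.1 - 11)/(5 - 11) × (6.1 - 14)/(5 - 14) = 0.620475
L_2(6.1) = (6.1 - 2)/(8 - 2) × (6.1 - 5)/(8 - 5) × (6.1 - 11)/(8 - 11) × (6.1 - 14)/(8 - 14) = 0.538834
L_3(6.1) = (6.1 - 2)/(11 - 2) × (6.1 - 5)/(11 - 5) × (6.1 - 8)/(11 - 8) × (6.1 - 14)/(11 - 14) = -0.139290
L_4(6.1) = (6.1 - 2)/(14 - 2) × (6.1 - 5)/(14 - 5) × (6.1 - 8)/(14 - 8) × (6.1 - 11)/(14 - 11) = 0.021599

P(6.1) = 0×L_0(6.1) + (-8)×L_1(6.1) + (-13)×L_2(6.1) + (-12)×L_3(6.1) + 7×L_4(6.1)
P(6.1) = -10.145962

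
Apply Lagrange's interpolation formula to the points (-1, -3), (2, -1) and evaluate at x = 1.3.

Lagrange interpolation formula:
P(x) = Σ yᵢ × Lᵢ(x)
where Lᵢ(x) = Π_{j≠i} (x - xⱼ)/(xᵢ - xⱼ)

L_0(1.3) = (1.3 - 2)/(-1 - 2) = 0.233333
L_1(1.3) = (1.3 - (-1))/(2 - (-1)) = 0.766667

P(1.3) = (-3)×L_0(1.3) + (-1)×L_1(1.3)
P(1.3) = -1.466667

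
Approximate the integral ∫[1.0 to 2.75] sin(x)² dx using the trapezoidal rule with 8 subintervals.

f(x) = sin(x)²
a = 1.0, b = 2.75, n = 8
h = (b - a)/n = 0.218750

Trapezoidal rule: (h/2)[f(x₀) + 2f(x₁) + 2f(x₂) + ... + f(xₙ)]

x_0 = 1.0000, f(x_0) = 0.708073, coefficient = 1
x_1 = 1.2188, f(x_1) = 0.881100, coefficient = 2
x_2 = 1.4375, f(x_2) = 0.982337, coefficient = 2
x_3 = 1.6562, f(x_3) = 0.992715, coefficient = 2
x_4 = 1.8750, f(x_4) = 0.910280, coefficient = 2
x_5 = 2.0938, f(x_5) = 0.750558, coefficient = 2
x_6 = 2.3125, f(x_6) = 0.543639, coefficient = 2
x_7 = 2.5312, f(x_7) = 0.328499, coefficient = 2
x_8 = 2.7500, f(x_8) = 0.145665, coefficient = 1

I ≈ (0.218750/2) × 11.631995 = 1.272249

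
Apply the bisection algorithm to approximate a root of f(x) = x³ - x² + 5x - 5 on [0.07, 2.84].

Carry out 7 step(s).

f(x) = x³ - x² + 5x - 5
Initial interval: [0.07, 2.84]

Iteration 1:
  c_1 = (0.070000 + 2.840000)/2 = 1.455000
  f(c_1) = f(1.455000) = 3.238246
  f(a) × f(c) < 0, new interval: [0.070000, 1.455000]
Iteration 2:
  c_2 = (0.070000 + 1.455000)/2 = 0.762500
  f(c_2) = f(0.762500) = -1.325584
  f(a) × f(c) ≥ 0, new interval: [0.762500, 1.455000]
Iteration 3:
  c_3 = (0.762500 + 1.455000)/2 = 1.108750
  f(c_3) = f(1.108750) = 0.677439
  f(a) × f(c) < 0, new interval: [0.762500, 1.108750]
Iteration 4:
  c_4 = (0.762500 + 1.108750)/2 = 0.935625
  f(c_4) = f(0.935625) = -0.378228
  f(a) × f(c) ≥ 0, new interval: [0.935625, 1.108750]
Iteration 5:
  c_5 = (0.935625 + 1.108750)/2 = 1.022187
  f(c_5) = f(1.022187) = 0.134120
  f(a) × f(c) < 0, new interval: [0.935625, 1.022187]
Iteration 6:
  c_6 = (0.935625 + 1.022187)/2 = 0.978906
  f(c_6) = f(0.978906) = -0.125682
  f(a) × f(c) ≥ 0, new interval: [0.978906, 1.022187]
Iteration 7:
  c_7 = (0.978906 + 1.022187)/2 = 1.000547
  f(c_7) = f(1.000547) = 0.003282
  f(a) × f(c) < 0, new interval: [0.978906, 1.000547]

After 7 iteration(s), the approximation is c_7 = 1.000547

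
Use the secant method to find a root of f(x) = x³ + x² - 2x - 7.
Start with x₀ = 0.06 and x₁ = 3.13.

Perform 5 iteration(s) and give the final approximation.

f(x) = x³ + x² - 2x - 7
x₀ = 0.06, x₁ = 3.13

Secant formula: x_{n+1} = x_n - f(x_n)(x_n - x_{n-1})/(f(x_n) - f(x_{n-1}))

Iteration 1:
  f(0.060000) = -7.116184
  f(3.130000) = 27.201197
  x_2 = 3.130000 - 27.201197×(3.130000 - 0.060000)/(27.201197 - (-7.116184))
       = 0.696607
Iteration 2:
  f(3.130000) = 27.201197
  f(0.696607) = -7.569916
  x_3 = 0.696607 - (-7.569916)×(0.696607 - 3.130000)/(-7.569916 - 27.201197)
       = 1.226374
Iteration 3:
  f(0.696607) = -7.569916
  f(1.226374) = -6.104298
  x_4 = 1.226374 - (-6.104298)×(1.226374 - 0.696607)/(-6.104298 - (-7.569916))
       = 3.432851
Iteration 4:
  f(1.226374) = -6.104298
  f(3.432851) = 38.373087
  x_5 = 3.432851 - 38.373087×(3.432851 - 1.226374)/(38.373087 - (-6.104298))
       = 1.529202
Iteration 5:
  f(3.432851) = 38.373087
  f(1.529202) = -4.143972
  x_6 = 1.529202 - (-4.143972)×(1.529202 - 3.432851)/(-4.143972 - 38.373087)
       = 1.714743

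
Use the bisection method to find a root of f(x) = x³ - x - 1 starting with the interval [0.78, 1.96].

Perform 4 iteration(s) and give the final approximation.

f(x) = x³ - x - 1
Initial interval: [0.78, 1.96]

Iteration 1:
  c_1 = (0.780000 + 1.960000)/2 = 1.370000
  f(c_1) = f(1.370000) = 0.201353
  f(a) × f(c) < 0, new interval: [0.780000, 1.370000]
Iteration 2:
  c_2 = (0.780000 + 1.370000)/2 = 1.075000
  f(c_2) = f(1.075000) = -0.832703
  f(a) × f(c) ≥ 0, new interval: [1.075000, 1.370000]
Iteration 3:
  c_3 = (1.075000 + 1.370000)/2 = 1.222500
  f(c_3) = f(1.222500) = -0.395466
  f(a) × f(c) ≥ 0, new interval: [1.222500, 1.370000]
Iteration 4:
  c_4 = (1.222500 + 1.370000)/2 = 1.296250
  f(c_4) = f(1.296250) = -0.118208
  f(a) × f(c) ≥ 0, new interval: [1.296250, 1.370000]

After 4 iteration(s), the approximation is c_4 = 1.296250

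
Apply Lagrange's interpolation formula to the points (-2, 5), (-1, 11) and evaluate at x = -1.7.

Lagrange interpolation formula:
P(x) = Σ yᵢ × Lᵢ(x)
where Lᵢ(x) = Π_{j≠i} (x - xⱼ)/(xᵢ - xⱼ)

L_0(-1.7) = (-1.7 - (-1))/(-2 - (-1)) = 0.700000
L_1(-1.7) = (-1.7 - (-2))/(-1 - (-2)) = 0.300000

P(-1.7) = 5×L_0(-1.7) + 11×L_1(-1.7)
P(-1.7) = 6.800000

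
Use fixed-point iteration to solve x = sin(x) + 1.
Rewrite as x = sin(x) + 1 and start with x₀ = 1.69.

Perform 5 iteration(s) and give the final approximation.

Equation: x = sin(x) + 1
Fixed-point form: x = sin(x) + 1
x₀ = 1.69

x_1 = g(1.690000) = 1.992904
x_2 = g(1.992904) = 1.912228
x_3 = g(1.912228) = 1.942276
x_4 = g(1.942276) = 1.931791
x_5 = g(1.931791) = 1.935546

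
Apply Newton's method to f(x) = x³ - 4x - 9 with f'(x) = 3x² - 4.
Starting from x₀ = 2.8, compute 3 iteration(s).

f(x) = x³ - 4x - 9
f'(x) = 3x² - 4
x₀ = 2.8

Newton-Raphson formula: x_{n+1} = x_n - f(x_n)/f'(x_n)

Iteration 1:
  f(2.800000) = 1.752000
  f'(2.800000) = 19.520000
  x_1 = 2.800000 - 1.752000/19.520000 = 2.710246
Iteration 2:
  f(2.710246) = 0.066946
  f'(2.710246) = 18.036299
  x_2 = 2.710246 - 0.066946/18.036299 = 2.706534
Iteration 3:
  f(2.706534) = 0.000112
  f'(2.706534) = 17.975982
  x_3 = 2.706534 - 0.000112/17.975982 = 2.706528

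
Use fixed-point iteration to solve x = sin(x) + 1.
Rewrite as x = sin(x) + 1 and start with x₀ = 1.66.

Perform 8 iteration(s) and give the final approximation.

Equation: x = sin(x) + 1
Fixed-point form: x = sin(x) + 1
x₀ = 1.66

x_1 = g(1.660000) = 1.996024
x_2 = g(1.996024) = 1.910945
x_3 = g(1.910945) = 1.942705
x_4 = g(1.942705) = 1.931635
x_5 = g(1.931635) = 1.935601
x_6 = g(1.935601) = 1.934193
x_7 = g(1.934193) = 1.934695
x_8 = g(1.934695) = 1.934516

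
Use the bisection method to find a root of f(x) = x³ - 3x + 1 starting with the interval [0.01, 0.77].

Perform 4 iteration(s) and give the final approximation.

f(x) = x³ - 3x + 1
Initial interval: [0.01, 0.77]

Iteration 1:
  c_1 = (0.010000 + 0.770000)/2 = 0.390000
  f(c_1) = f(0.390000) = -0.110681
  f(a) × f(c) < 0, new interval: [0.010000, 0.390000]
Iteration 2:
  c_2 = (0.010000 + 0.390000)/2 = 0.200000
  f(c_2) = f(0.200000) = 0.408000
  f(a) × f(c) ≥ 0, new interval: [0.200000, 0.390000]
Iteration 3:
  c_3 = (0.200000 + 0.390000)/2 = 0.295000
  f(c_3) = f(0.295000) = 0.140672
  f(a) × f(c) ≥ 0, new interval: [0.295000, 0.390000]
Iteration 4:
  c_4 = (0.295000 + 0.390000)/2 = 0.342500
  f(c_4) = f(0.342500) = 0.012677
  f(a) × f(c) ≥ 0, new interval: [0.342500, 0.390000]

After 4 iteration(s), the approximation is c_4 = 0.342500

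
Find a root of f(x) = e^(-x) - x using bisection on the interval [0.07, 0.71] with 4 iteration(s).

f(x) = e^(-x) - x
Initial interval: [0.07, 0.71]

Iteration 1:
  c_1 = (0.070000 + 0.710000)/2 = 0.390000
  f(c_1) = f(0.390000) = 0.287057
  f(a) × f(c) ≥ 0, new interval: [0.390000, 0.710000]
Iteration 2:
  c_2 = (0.390000 + 0.710000)/2 = 0.550000
  f(c_2) = f(0.550000) = 0.026950
  f(a) × f(c) ≥ 0, new interval: [0.550000, 0.710000]
Iteration 3:
  c_3 = (0.550000 + 0.710000)/2 = 0.630000
  f(c_3) = f(0.630000) = -0.097408
  f(a) × f(c) < 0, new interval: [0.550000, 0.630000]
Iteration 4:
  c_4 = (0.550000 + 0.630000)/2 = 0.590000
  f(c_4) = f(0.590000) = -0.035673
  f(a) × f(c) < 0, new interval: [0.550000, 0.590000]

After 4 iteration(s), the approximation is c_4 = 0.590000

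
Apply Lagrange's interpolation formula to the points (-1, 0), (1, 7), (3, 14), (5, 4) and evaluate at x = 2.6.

Lagrange interpolation formula:
P(x) = Σ yᵢ × Lᵢ(x)
where Lᵢ(x) = Π_{j≠i} (x - xⱼ)/(xᵢ - xⱼ)

L_0(2.6) = (2.6 - 1)/(-1 - 1) × (2.6 - 3)/(-1 - 3) × (2.6 - 5)/(-1 - 5) = -0.032000
L_1(2.6) = (2.6 - (-1))/(1 - (-1)) × (2.6 - 3)/(1 - 3) × (2.6 - 5)/(1 - 5) = 0.216000
L_2(2.6) = (2.6 - (-1))/(3 - (-1)) × (2.6 - 1)/(3 - 1) × (2.6 - 5)/(3 - 5) = 0.864000
L_3(2.6) = (2.6 - (-1))/(5 - (-1)) × (2.6 - 1)/(5 - 1) × (2.6 - 3)/(5 - 3) = -0.048000

P(2.6) = 0×L_0(2.6) + 7×L_1(2.6) + 14×L_2(2.6) + 4×L_3(2.6)
P(2.6) = 13.416000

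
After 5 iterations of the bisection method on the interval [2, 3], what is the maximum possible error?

Bisection error bound: |error| ≤ (b-a)/2^n
|error| ≤ (3 - 2)/2^5 = 1/2^5
|error| ≤ 0.0312500000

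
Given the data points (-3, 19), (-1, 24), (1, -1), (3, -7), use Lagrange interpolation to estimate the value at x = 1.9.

Lagrange interpolation formula:
P(x) = Σ yᵢ × Lᵢ(x)
where Lᵢ(x) = Π_{j≠i} (x - xⱼ)/(xᵢ - xⱼ)

L_0(1.9) = (1.9 - (-1))/(-3 - (-1)) × (1.9 - 1)/(-3 - 1) × (1.9 - 3)/(-3 - 3) = 0.059813
L_1(1.9) = (1.9 - (-3))/(-1 - (-3)) × (1.9 - 1)/(-1 - 1) × (1.9 - 3)/(-1 - 3) = -0.303188
L_2(1.9) = (1.9 - (-3))/(1 - (-3)) × (1.9 - (-1))/(1 - (-1)) × (1.9 - 3)/(1 - 3) = 0.976938
L_3(1.9) = (1.9 - (-3))/(3 - (-3)) × (1.9 - (-1))/(3 - (-1)) × (1.9 - 1)/(3 - 1) = 0.266437

P(1.9) = 19×L_0(1.9) + 24×L_1(1.9) + (-1)×L_2(1.9) + (-7)×L_3(1.9)
P(1.9) = -8.982063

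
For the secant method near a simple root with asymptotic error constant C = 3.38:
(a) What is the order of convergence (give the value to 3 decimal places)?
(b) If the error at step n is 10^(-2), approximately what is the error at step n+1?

(a) Secant method has superlinear convergence with order φ = (1+√5)/2 ≈ 1.618.
    This means |e_{n+1}| ≈ C|e_n|^1.618.

(b) With |e_n| = 10^(-2) and C = 3.38:
    |e_{n+1}| ≈ 3.38 × (10^(-2))^1.618 = 3.38 × 10^(-3.24)

(a) ≈ 1.618 (golden ratio); (b) |e_{n+1}| ≈ 1.963e-03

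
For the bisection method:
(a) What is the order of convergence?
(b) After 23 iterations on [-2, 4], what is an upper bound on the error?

(a) Bisection has linear (order 1) convergence; the error is halved each step.

(b) Error bound = (b-a)/2^n = (4 - (-2))/2^{23}
    = 6/2^{23}

(a) 1 (linear); (b) error ≤ 7.15e-07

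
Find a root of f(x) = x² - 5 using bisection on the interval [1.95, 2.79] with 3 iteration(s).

f(x) = x² - 5
Initial interval: [1.95, 2.79]

Iteration 1:
  c_1 = (1.950000 + 2.790000)/2 = 2.370000
  f(c_1) = f(2.370000) = 0.616900
  f(a) × f(c) < 0, new interval: [1.950000, 2.370000]
Iteration 2:
  c_2 = (1.950000 + 2.370000)/2 = 2.160000
  f(c_2) = f(2.160000) = -0.334400
  f(a) × f(c) ≥ 0, new interval: [2.160000, 2.370000]
Iteration 3:
  c_3 = (2.160000 + 2.370000)/2 = 2.265000
  f(c_3) = f(2.265000) = 0.130225
  f(a) × f(c) < 0, new interval: [2.160000, 2.265000]

After 3 iteration(s), the approximation is c_3 = 2.265000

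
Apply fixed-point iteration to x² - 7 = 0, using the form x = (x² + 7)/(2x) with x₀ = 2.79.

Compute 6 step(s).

Equation: x² - 7 = 0
Fixed-point form: x = (x² + 7)/(2x)
x₀ = 2.79

x_1 = g(2.790000) = 2.649480
x_2 = g(2.649480) = 2.645754
x_3 = g(2.645754) = 2.645751
x_4 = g(2.645751) = 2.645751
x_5 = g(2.645751) = 2.645751
x_6 = g(2.645751) = 2.645751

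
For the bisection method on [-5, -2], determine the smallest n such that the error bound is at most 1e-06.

We need (b-a)/2^n ≤ 1e-06
(-2 - (-5))/2^n ≤ 1e-06
3/2^n ≤ 1e-06
2^n ≥ 3000000
n ≥ log₂(3000000) = 21.52
n ≥ 22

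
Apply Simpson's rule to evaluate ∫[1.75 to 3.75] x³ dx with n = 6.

f(x) = x³
a = 1.75, b = 3.75, n = 6
h = (b - a)/n = 0.333333

Simpson's rule: (h/3)[f(x₀) + 4f(x₁) + 2f(x₂) + ... + f(xₙ)]

x_0 = 1.7500, f(x_0) = 5.359375, coefficient = 1
x_1 = 2.0833, f(x_1) = 9.042245, coefficient = 4
x_2 = 2.4167, f(x_2) = 14.114005, coefficient = 2
x_3 = 2.7500, f(x_3) = 20.796875, coefficient = 4
x_4 = 3.0833, f(x_4) = 29.313079, coefficient = 2
x_5 = 3.4167, f(x_5) = 39.884838, coefficient = 4
x_6 = 3.7500, f(x_6) = 52.734375, coefficient = 1

I ≈ (0.333333/3) × 423.843750 = 47.093750
Exact value: 47.093750
Error: 0.000000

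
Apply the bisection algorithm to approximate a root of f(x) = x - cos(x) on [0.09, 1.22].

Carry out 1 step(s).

f(x) = x - cos(x)
Initial interval: [0.09, 1.22]

Iteration 1:
  c_1 = (0.090000 + 1.220000)/2 = 0.655000
  f(c_1) = f(0.655000) = -0.138048
  f(a) × f(c) ≥ 0, new interval: [0.655000, 1.220000]

After 1 iteration(s), the approximation is c_1 = 0.655000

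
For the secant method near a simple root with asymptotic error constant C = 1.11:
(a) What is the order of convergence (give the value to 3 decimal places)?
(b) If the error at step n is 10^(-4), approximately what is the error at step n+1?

(a) Secant method has superlinear convergence with order φ = (1+√5)/2 ≈ 1.618.
    This means |e_{n+1}| ≈ C|e_n|^1.618.

(b) With |e_n| = 10^(-4) and C = 1.11:
    |e_{n+1}| ≈ 1.11 × (10^(-4))^1.618 = 1.11 × 10^(-6.47)

(a) ≈ 1.618 (golden ratio); (b) |e_{n+1}| ≈ 3.743e-07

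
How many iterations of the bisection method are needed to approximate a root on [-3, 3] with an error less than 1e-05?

We need (b-a)/2^n ≤ 1e-05
(3 - (-3))/2^n ≤ 1e-05
6/2^n ≤ 1e-05
2^n ≥ 600000
n ≥ log₂(600000) = 19.19
n ≥ 20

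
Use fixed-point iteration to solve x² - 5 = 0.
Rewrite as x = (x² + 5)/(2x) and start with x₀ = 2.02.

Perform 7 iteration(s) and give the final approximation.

Equation: x² - 5 = 0
Fixed-point form: x = (x² + 5)/(2x)
x₀ = 2.02

x_1 = g(2.020000) = 2.247624
x_2 = g(2.247624) = 2.236098
x_3 = g(2.236098) = 2.236068
x_4 = g(2.236068) = 2.236068
x_5 = g(2.236068) = 2.236068
x_6 = g(2.236068) = 2.236068
x_7 = g(2.236068) = 2.236068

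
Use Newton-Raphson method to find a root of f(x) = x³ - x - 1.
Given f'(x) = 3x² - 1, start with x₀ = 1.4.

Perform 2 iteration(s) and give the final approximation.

f(x) = x³ - x - 1
f'(x) = 3x² - 1
x₀ = 1.4

Newton-Raphson formula: x_{n+1} = x_n - f(x_n)/f'(x_n)

Iteration 1:
  f(1.400000) = 0.344000
  f'(1.400000) = 4.880000
  x_1 = 1.400000 - 0.344000/4.880000 = 1.329508
Iteration 2:
  f(1.329508) = 0.020520
  f'(1.329508) = 4.302776
  x_2 = 1.329508 - 0.020520/4.302776 = 1.324739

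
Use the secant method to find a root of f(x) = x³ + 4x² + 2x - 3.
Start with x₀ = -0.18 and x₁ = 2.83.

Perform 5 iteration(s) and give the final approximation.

f(x) = x³ + 4x² + 2x - 3
x₀ = -0.18, x₁ = 2.83

Secant formula: x_{n+1} = x_n - f(x_n)(x_n - x_{n-1})/(f(x_n) - f(x_{n-1}))

Iteration 1:
  f(-0.180000) = -3.236232
  f(2.830000) = 57.360787
  x_2 = 2.830000 - 57.360787×(2.830000 - (-0.180000))/(57.360787 - (-3.236232))
       = -0.019249
Iteration 2:
  f(2.830000) = 57.360787
  f(-0.019249) = -3.037022
  x_3 = -0.019249 - (-3.037022)×(-0.019249 - 2.830000)/(-3.037022 - 57.360787)
       = 0.124022
Iteration 3:
  f(-0.019249) = -3.037022
  f(0.124022) = -2.688522
  x_4 = 0.124022 - (-2.688522)×(0.124022 - (-0.019249))/(-2.688522 - (-3.037022))
       = 1.229292
Iteration 4:
  f(0.124022) = -2.688522
  f(1.229292) = 7.360867
  x_5 = 1.229292 - 7.360867×(1.229292 - 0.124022)/(7.360867 - (-2.688522))
       = 0.419716
Iteration 5:
  f(1.229292) = 7.360867
  f(0.419716) = -1.381985
  x_6 = 0.419716 - (-1.381985)×(0.419716 - 1.229292)/(-1.381985 - 7.360867)
       = 0.547686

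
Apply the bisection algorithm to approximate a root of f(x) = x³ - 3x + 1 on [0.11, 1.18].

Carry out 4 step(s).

f(x) = x³ - 3x + 1
Initial interval: [0.11, 1.18]

Iteration 1:
  c_1 = (0.110000 + 1.180000)/2 = 0.645000
  f(c_1) = f(0.645000) = -0.666664
  f(a) × f(c) < 0, new interval: [0.110000, 0.645000]
Iteration 2:
  c_2 = (0.110000 + 0.645000)/2 = 0.377500
  f(c_2) = f(0.377500) = -0.078704
  f(a) × f(c) < 0, new interval: [0.110000, 0.377500]
Iteration 3:
  c_3 = (0.110000 + 0.377500)/2 = 0.243750
  f(c_3) = f(0.243750) = 0.283232
  f(a) × f(c) ≥ 0, new interval: [0.243750, 0.377500]
Iteration 4:
  c_4 = (0.243750 + 0.377500)/2 = 0.310625
  f(c_4) = f(0.310625) = 0.098097
  f(a) × f(c) ≥ 0, new interval: [0.310625, 0.377500]

After 4 iteration(s), the approximation is c_4 = 0.310625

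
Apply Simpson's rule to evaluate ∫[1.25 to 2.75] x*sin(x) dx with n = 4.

f(x) = x*sin(x)
a = 1.25, b = 2.75, n = 4
h = (b - a)/n = 0.375000

Simpson's rule: (h/3)[f(x₀) + 4f(x₁) + 2f(x₂) + ... + f(xₙ)]

x_0 = 1.2500, f(x_0) = 1.186231, coefficient = 1
x_1 = 1.6250, f(x_1) = 1.622613, coefficient = 4
x_2 = 2.0000, f(x_2) = 1.818595, coefficient = 2
x_3 = 2.3750, f(x_3) = 1.647502, coefficient = 4
x_4 = 2.7500, f(x_4) = 1.049568, coefficient = 1

I ≈ (0.375000/3) × 18.953450 = 2.369181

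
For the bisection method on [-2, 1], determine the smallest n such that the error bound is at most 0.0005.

We need (b-a)/2^n ≤ 0.0005
(1 - (-2))/2^n ≤ 0.0005
3/2^n ≤ 0.0005
2^n ≥ 6000
n ≥ log₂(6000) = 12.55
n ≥ 13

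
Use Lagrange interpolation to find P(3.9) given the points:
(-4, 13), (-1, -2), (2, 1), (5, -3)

Lagrange interpolation formula:
P(x) = Σ yᵢ × Lᵢ(x)
where Lᵢ(x) = Π_{j≠i} (x - xⱼ)/(xᵢ - xⱼ)

L_0(3.9) = (3.9 - (-1))/(-4 - (-1)) × (3.9 - 2)/(-4 - 2) × (3.9 - 5)/(-4 - 5) = 0.063216
L_1(3.9) = (3.9 - (-4))/(-1 - (-4)) × (3.9 - 2)/(-1 - 2) × (3.9 - 5)/(-1 - 5) = -0.305759
L_2(3.9) = (3.9 - (-4))/(2 - (-4)) × (3.9 - (-1))/(2 - (-1)) × (3.9 - 5)/(2 - 5) = 0.788537
L_3(3.9) = (3.9 - (-4))/(5 - (-4)) × (3.9 - (-1))/(5 - (-1)) × (3.9 - 2)/(5 - 2) = 0.454006

P(3.9) = 13×L_0(3.9) + (-2)×L_1(3.9) + 1×L_2(3.9) + (-3)×L_3(3.9)
P(3.9) = 0.859846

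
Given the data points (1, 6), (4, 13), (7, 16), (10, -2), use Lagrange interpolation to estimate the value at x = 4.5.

Lagrange interpolation formula:
P(x) = Σ yᵢ × Lᵢ(x)
where Lᵢ(x) = Π_{j≠i} (x - xⱼ)/(xᵢ - xⱼ)

L_0(4.5) = (4.5 - 4)/(1 - 4) × (4.5 - 7)/(1 - 7) × (4.5 - 10)/(1 - 10) = -0.042438
L_1(4.5) = (4.5 - 1)/(4 - 1) × (4.5 - 7)/(4 - 7) × (4.5 - 10)/(4 - 10) = 0.891204
L_2(4.5) = (4.5 - 1)/(7 - 1) × (4.5 - 4)/(7 - 4) × (4.5 - 10)/(7 - 10) = 0.178241
L_3(4.5) = (4.5 - 1)/(10 - 1) × (4.5 - 4)/(10 - 4) × (4.5 - 7)/(10 - 7) = -0.027006

P(4.5) = 6×L_0(4.5) + 13×L_1(4.5) + 16×L_2(4.5) + (-2)×L_3(4.5)
P(4.5) = 14.236883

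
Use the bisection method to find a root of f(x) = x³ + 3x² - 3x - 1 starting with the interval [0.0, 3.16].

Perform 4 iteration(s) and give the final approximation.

f(x) = x³ + 3x² - 3x - 1
Initial interval: [0.0, 3.16]

Iteration 1:
  c_1 = (0.000000 + 3.160000)/2 = 1.580000
  f(c_1) = f(1.580000) = 5.693512
  f(a) × f(c) < 0, new interval: [0.000000, 1.580000]
Iteration 2:
  c_2 = (0.000000 + 1.580000)/2 = 0.790000
  f(c_2) = f(0.790000) = -1.004661
  f(a) × f(c) ≥ 0, new interval: [0.790000, 1.580000]
Iteration 3:
  c_3 = (0.790000 + 1.580000)/2 = 1.185000
  f(c_3) = f(1.185000) = 1.321682
  f(a) × f(c) < 0, new interval: [0.790000, 1.185000]
Iteration 4:
  c_4 = (0.790000 + 1.185000)/2 = 0.987500
  f(c_4) = f(0.987500) = -0.074064
  f(a) × f(c) ≥ 0, new interval: [0.987500, 1.185000]

After 4 iteration(s), the approximation is c_4 = 0.987500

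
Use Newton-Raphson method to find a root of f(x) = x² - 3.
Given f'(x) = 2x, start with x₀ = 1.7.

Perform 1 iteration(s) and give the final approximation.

f(x) = x² - 3
f'(x) = 2x
x₀ = 1.7

Newton-Raphson formula: x_{n+1} = x_n - f(x_n)/f'(x_n)

Iteration 1:
  f(1.700000) = -0.110000
  f'(1.700000) = 3.400000
  x_1 = 1.700000 - (-0.110000)/3.400000 = 1.732353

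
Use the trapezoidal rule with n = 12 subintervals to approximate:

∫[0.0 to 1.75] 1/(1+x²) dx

f(x) = 1/(1+x²)
a = 0.0, b = 1.75, n = 12
h = (b - a)/n = 0.145833

Trapezoidal rule: (h/2)[f(x₀) + 2f(x₁) + 2f(x₂) + ... + f(xₙ)]

x_0 = 0.0000, f(x_0) = 1.000000, coefficient = 1
x_1 = 0.1458, f(x_1) = 0.979176, coefficient = 2
x_2 = 0.2917, f(x_2) = 0.921600, coefficient = 2
x_3 = 0.4375, f(x_3) = 0.839344, coefficient = 2
x_4 = 0.5833, f(x_4) = 0.746114, coefficient = 2
x_5 = 0.7292, f(x_5) = 0.652876, coefficient = 2
x_6 = 0.8750, f(x_6) = 0.566372, coefficient = 2
x_7 = 1.0208, f(x_7) = 0.489692, coefficient = 2
x_8 = 1.1667, f(x_8) = 0.423529, coefficient = 2
x_9 = 1.3125, f(x_9) = 0.367288, coefficient = 2
x_10 = 1.4583, f(x_10) = 0.319822, coefficient = 2
x_11 = 1.6042, f(x_11) = 0.279849, coefficient = 2
x_12 = 1.7500, f(x_12) = 0.246154, coefficient = 1

I ≈ (0.145833/2) × 14.417480 = 1.051275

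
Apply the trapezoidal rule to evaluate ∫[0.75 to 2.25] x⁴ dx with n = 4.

f(x) = x⁴
a = 0.75, b = 2.25, n = 4
h = (b - a)/n = 0.375000

Trapezoidal rule: (h/2)[f(x₀) + 2f(x₁) + 2f(x₂) + ... + f(xₙ)]

x_0 = 0.7500, f(x_0) = 0.316406, coefficient = 1
x_1 = 1.1250, f(x_1) = 1.601807, coefficient = 2
x_2 = 1.5000, f(x_2) = 5.062500, coefficient = 2
x_3 = 1.8750, f(x_3) = 12.359619, coefficient = 2
x_4 = 2.2500, f(x_4) = 25.628906, coefficient = 1

I ≈ (0.375000/2) × 63.993164 = 11.998718
Exact value: 11.485547
Error: 0.513171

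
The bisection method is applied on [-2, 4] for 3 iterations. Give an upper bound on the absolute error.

Bisection error bound: |error| ≤ (b-a)/2^n
|error| ≤ (4 - (-2))/2^3 = 6/2^3
|error| ≤ 0.7500000000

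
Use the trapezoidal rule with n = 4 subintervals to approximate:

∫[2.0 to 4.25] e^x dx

f(x) = e^x
a = 2.0, b = 4.25, n = 4
h = (b - a)/n = 0.562500

Trapezoidal rule: (h/2)[f(x₀) + 2f(x₁) + 2f(x₂) + ... + f(xₙ)]

x_0 = 2.0000, f(x_0) = 7.389056, coefficient = 1
x_1 = 2.5625, f(x_1) = 12.968197, coefficient = 2
x_2 = 3.1250, f(x_2) = 22.759895, coefficient = 2
x_3 = 3.6875, f(x_3) = 39.944860, coefficient = 2
x_4 = 4.2500, f(x_4) = 70.105412, coefficient = 1

I ≈ (0.562500/2) × 228.840373 = 64.361355
Exact value: 62.716356
Error: 1.644999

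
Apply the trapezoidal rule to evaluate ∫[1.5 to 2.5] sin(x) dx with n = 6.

f(x) = sin(x)
a = 1.5, b = 2.5, n = 6
h = (b - a)/n = 0.166667

Trapezoidal rule: (h/2)[f(x₀) + 2f(x₁) + 2f(x₂) + ... + f(xₙ)]

x_0 = 1.5000, f(x_0) = 0.997495, coefficient = 1
x_1 = 1.6667, f(x_1) = 0.995408, coefficient = 2
x_2 = 1.8333, f(x_2) = 0.965735, coefficient = 2
x_3 = 2.0000, f(x_3) = 0.909297, coefficient = 2
x_4 = 2.1667, f(x_4) = 0.827660, coefficient = 2
x_5 = 2.3333, f(x_5) = 0.723086, coefficient = 2
x_6 = 2.5000, f(x_6) = 0.598472, coefficient = 1

I ≈ (0.166667/2) × 10.438340 = 0.869862
Exact value: 0.871881
Error: 0.002019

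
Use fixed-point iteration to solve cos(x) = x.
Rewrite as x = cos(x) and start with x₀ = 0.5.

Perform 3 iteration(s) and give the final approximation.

Equation: cos(x) = x
Fixed-point form: x = cos(x)
x₀ = 0.5

x_1 = g(0.500000) = 0.877583
x_2 = g(0.877583) = 0.639012
x_3 = g(0.639012) = 0.802685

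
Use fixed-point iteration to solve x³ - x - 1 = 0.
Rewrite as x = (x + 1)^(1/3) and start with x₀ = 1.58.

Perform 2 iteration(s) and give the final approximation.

Equation: x³ - x - 1 = 0
Fixed-point form: x = (x + 1)^(1/3)
x₀ = 1.58

x_1 = g(1.580000) = 1.371534
x_2 = g(1.371534) = 1.333551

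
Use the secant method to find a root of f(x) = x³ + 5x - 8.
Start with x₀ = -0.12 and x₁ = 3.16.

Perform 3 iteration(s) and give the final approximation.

f(x) = x³ + 5x - 8
x₀ = -0.12, x₁ = 3.16

Secant formula: x_{n+1} = x_n - f(x_n)(x_n - x_{n-1})/(f(x_n) - f(x_{n-1}))

Iteration 1:
  f(-0.120000) = -8.601728
  f(3.160000) = 39.354496
  x_2 = 3.160000 - 39.354496×(3.160000 - (-0.120000))/(39.354496 - (-8.601728))
       = 0.468321
Iteration 2:
  f(3.160000) = 39.354496
  f(0.468321) = -5.555679
  x_3 = 0.468321 - (-5.555679)×(0.468321 - 3.160000)/(-5.555679 - 39.354496)
       = 0.801299
Iteration 3:
  f(0.468321) = -5.555679
  f(0.801299) = -3.479004
  x_4 = 0.801299 - (-3.479004)×(0.801299 - 0.468321)/(-3.479004 - (-5.555679))
       = 1.359130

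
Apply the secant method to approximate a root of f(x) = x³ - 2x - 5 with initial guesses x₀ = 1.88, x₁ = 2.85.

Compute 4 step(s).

f(x) = x³ - 2x - 5
x₀ = 1.88, x₁ = 2.85

Secant formula: x_{n+1} = x_n - f(x_n)(x_n - x_{n-1})/(f(x_n) - f(x_{n-1}))

Iteration 1:
  f(1.880000) = -2.115328
  f(2.850000) = 12.449125
  x_2 = 2.850000 - 12.449125×(2.850000 - 1.880000)/(12.449125 - (-2.115328))
       = 2.020882
Iteration 2:
  f(2.850000) = 12.449125
  f(2.020882) = -0.788555
  x_3 = 2.020882 - (-0.788555)×(2.020882 - 2.850000)/(-0.788555 - 12.449125)
       = 2.070272
Iteration 3:
  f(2.020882) = -0.788555
  f(2.070272) = -0.267308
  x_4 = 2.070272 - (-0.267308)×(2.070272 - 2.020882)/(-0.267308 - (-0.788555))
       = 2.095600
Iteration 4:
  f(2.070272) = -0.267308
  f(2.095600) = 0.011708
  x_5 = 2.095600 - 0.011708×(2.095600 - 2.070272)/(0.011708 - (-0.267308))
       = 2.094537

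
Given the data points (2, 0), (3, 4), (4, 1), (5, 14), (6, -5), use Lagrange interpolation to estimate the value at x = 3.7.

Lagrange interpolation formula:
P(x) = Σ yᵢ × Lᵢ(x)
where Lᵢ(x) = Π_{j≠i} (x - xⱼ)/(xᵢ - xⱼ)

L_0(3.7) = (3.7 - 3)/(2 - 3) × (3.7 - 4)/(2 - 4) × (3.7 - 5)/(2 - 5) × (3.7 - 6)/(2 - 6) = -0.026162
L_1(3.7) = (3.7 - 2)/(3 - 2) × (3.7 - 4)/(3 - 4) × (3.7 - 5)/(3 - 5) × (3.7 - 6)/(3 - 6) = 0.254150
L_2(3.7) = (3.7 - 2)/(4 - 2) × (3.7 - 3)/(4 - 3) × (3.7 - 5)/(4 - 5) × (3.7 - 6)/(4 - 6) = 0.889525
L_3(3.7) = (3.7 - 2)/(5 - 2) × (3.7 - 3)/(5 - 3) × (3.7 - 4)/(5 - 4) × (3.7 - 6)/(5 - 6) = -0.136850
L_4(3.7) = (3.7 - 2)/(6 - 2) × (3.7 - 3)/(6 - 3) × (3.7 - 4)/(6 - 4) × (3.7 - 5)/(6 - 5) = 0.019337

P(3.7) = 0×L_0(3.7) + 4×L_1(3.7) + 1×L_2(3.7) + 14×L_3(3.7) + (-5)×L_4(3.7)
P(3.7) = -0.106463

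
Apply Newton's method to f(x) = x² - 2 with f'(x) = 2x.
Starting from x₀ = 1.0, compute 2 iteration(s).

f(x) = x² - 2
f'(x) = 2x
x₀ = 1.0

Newton-Raphson formula: x_{n+1} = x_n - f(x_n)/f'(x_n)

Iteration 1:
  f(1.000000) = -1.000000
  f'(1.000000) = 2.000000
  x_1 = 1.000000 - (-1.000000)/2.000000 = 1.500000
Iteration 2:
  f(1.500000) = 0.250000
  f'(1.500000) = 3.000000
  x_2 = 1.500000 - 0.250000/3.000000 = 1.416667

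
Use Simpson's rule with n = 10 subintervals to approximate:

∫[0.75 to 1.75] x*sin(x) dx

f(x) = x*sin(x)
a = 0.75, b = 1.75, n = 10
h = (b - a)/n = 0.100000

Simpson's rule: (h/3)[f(x₀) + 4f(x₁) + 2f(x₂) + ... + f(xₙ)]

x_0 = 0.7500, f(x_0) = 0.511229, coefficient = 1
x_1 = 0.8500, f(x_1) = 0.638588, coefficient = 4
x_2 = 0.9500, f(x_2) = 0.772745, coefficient = 2
x_3 = 1.0500, f(x_3) = 0.910794, coefficient = 4
x_4 = 1.1500, f(x_4) = 1.049679, coefficient = 2
x_5 = 1.2500, f(x_5) = 1.186231, coefficient = 4
x_6 = 1.3500, f(x_6) = 1.317227, coefficient = 2
x_7 = 1.4500, f(x_7) = 1.439434, coefficient = 4
x_8 = 1.5500, f(x_8) = 1.549665, coefficient = 2
x_9 = 1.6500, f(x_9) = 1.644827, coefficient = 4
x_10 = 1.7500, f(x_10) = 1.721975, coefficient = 1

I ≈ (0.100000/3) × 34.891332 = 1.163044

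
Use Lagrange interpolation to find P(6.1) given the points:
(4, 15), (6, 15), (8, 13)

Lagrange interpolation formula:
P(x) = Σ yᵢ × Lᵢ(x)
where Lᵢ(x) = Π_{j≠i} (x - xⱼ)/(xᵢ - xⱼ)

L_0(6.1) = (6.1 - 6)/(4 - 6) × (6.1 - 8)/(4 - 8) = -0.023750
L_1(6.1) = (6.1 - 4)/(6 - 4) × (6.1 - 8)/(6 - 8) = 0.997500
L_2(6.1) = (6.1 - 4)/(8 - 4) × (6.1 - 6)/(8 - 6) = 0.026250

P(6.1) = 15×L_0(6.1) + 15×L_1(6.1) + 13×L_2(6.1)
P(6.1) = 14.947500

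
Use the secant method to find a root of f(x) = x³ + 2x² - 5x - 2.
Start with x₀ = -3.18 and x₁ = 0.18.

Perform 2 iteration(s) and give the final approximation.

f(x) = x³ + 2x² - 5x - 2
x₀ = -3.18, x₁ = 0.18

Secant formula: x_{n+1} = x_n - f(x_n)(x_n - x_{n-1})/(f(x_n) - f(x_{n-1}))

Iteration 1:
  f(-3.180000) = 1.967368
  f(0.180000) = -2.829368
  x_2 = 0.180000 - (-2.829368)×(0.180000 - (-3.180000))/(-2.829368 - 1.967368)
       = -1.801905
Iteration 2:
  f(0.180000) = -2.829368
  f(-1.801905) = 7.652713
  x_3 = -1.801905 - 7.652713×(-1.801905 - 0.180000)/(7.652713 - (-2.829368))
       = -0.354964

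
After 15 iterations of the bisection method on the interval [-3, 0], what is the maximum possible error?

Bisection error bound: |error| ≤ (b-a)/2^n
|error| ≤ (0 - (-3))/2^15 = 3/2^15
|error| ≤ 0.0000915527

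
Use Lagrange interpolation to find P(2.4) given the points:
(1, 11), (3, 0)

Lagrange interpolation formula:
P(x) = Σ yᵢ × Lᵢ(x)
where Lᵢ(x) = Π_{j≠i} (x - xⱼ)/(xᵢ - xⱼ)

L_0(2.4) = (2.4 - 3)/(1 - 3) = 0.300000
L_1(2.4) = (2.4 - 1)/(3 - 1) = 0.700000

P(2.4) = 11×L_0(2.4) + 0×L_1(2.4)
P(2.4) = 3.300000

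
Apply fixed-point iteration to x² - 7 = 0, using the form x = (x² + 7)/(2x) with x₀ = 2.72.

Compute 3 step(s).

Equation: x² - 7 = 0
Fixed-point form: x = (x² + 7)/(2x)
x₀ = 2.72

x_1 = g(2.720000) = 2.646765
x_2 = g(2.646765) = 2.645752
x_3 = g(2.645752) = 2.645751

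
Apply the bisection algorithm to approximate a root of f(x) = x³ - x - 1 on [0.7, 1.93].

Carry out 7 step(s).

f(x) = x³ - x - 1
Initial interval: [0.7, 1.93]

Iteration 1:
  c_1 = (0.700000 + 1.930000)/2 = 1.315000
  f(c_1) = f(1.315000) = -0.041069
  f(a) × f(c) ≥ 0, new interval: [1.315000, 1.930000]
Iteration 2:
  c_2 = (1.315000 + 1.930000)/2 = 1.622500
  f(c_2) = f(1.622500) = 1.648741
  f(a) × f(c) < 0, new interval: [1.315000, 1.622500]
Iteration 3:
  c_3 = (1.315000 + 1.622500)/2 = 1.468750
  f(c_3) = f(1.468750) = 0.699677
  f(a) × f(c) < 0, new interval: [1.315000, 1.468750]
Iteration 4:
  c_4 = (1.315000 + 1.468750)/2 = 1.391875
  f(c_4) = f(1.391875) = 0.304627
  f(a) × f(c) < 0, new interval: [1.315000, 1.391875]
Iteration 5:
  c_5 = (1.315000 + 1.391875)/2 = 1.353438
  f(c_5) = f(1.353438) = 0.125780
  f(a) × f(c) < 0, new interval: [1.315000, 1.353438]
Iteration 6:
  c_6 = (1.315000 + 1.353438)/2 = 1.334219
  f(c_6) = f(1.334219) = 0.040877
  f(a) × f(c) < 0, new interval: [1.315000, 1.334219]
Iteration 7:
  c_7 = (1.315000 + 1.334219)/2 = 1.324609
  f(c_7) = f(1.324609) = -0.000463
  f(a) × f(c) ≥ 0, new interval: [1.324609, 1.334219]

After 7 iteration(s), the approximation is c_7 = 1.324609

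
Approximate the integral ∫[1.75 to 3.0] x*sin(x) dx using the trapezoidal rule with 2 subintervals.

f(x) = x*sin(x)
a = 1.75, b = 3.0, n = 2
h = (b - a)/n = 0.625000

Trapezoidal rule: (h/2)[f(x₀) + 2f(x₁) + 2f(x₂) + ... + f(xₙ)]

x_0 = 1.7500, f(x_0) = 1.721975, coefficient = 1
x_1 = 2.3750, f(x_1) = 1.647502, coefficient = 2
x_2 = 3.0000, f(x_2) = 0.423360, coefficient = 1

I ≈ (0.625000/2) × 5.440339 = 1.700106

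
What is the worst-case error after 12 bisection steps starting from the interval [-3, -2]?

Bisection error bound: |error| ≤ (b-a)/2^n
|error| ≤ (-2 - (-3))/2^12 = 1/2^12
|error| ≤ 0.0002441406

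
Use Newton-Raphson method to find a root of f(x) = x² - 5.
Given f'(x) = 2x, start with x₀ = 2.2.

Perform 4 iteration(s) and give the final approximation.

f(x) = x² - 5
f'(x) = 2x
x₀ = 2.2

Newton-Raphson formula: x_{n+1} = x_n - f(x_n)/f'(x_n)

Iteration 1:
  f(2.200000) = -0.160000
  f'(2.200000) = 4.400000
  x_1 = 2.200000 - (-0.160000)/4.400000 = 2.236364
Iteration 2:
  f(2.236364) = 0.001322
  f'(2.236364) = 4.472727
  x_2 = 2.236364 - 0.001322/4.472727 = 2.236068
Iteration 3:
  f(2.236068) = 0.000000
  f'(2.236068) = 4.472136
  x_3 = 2.236068 - 0.000000/4.472136 = 2.236068
Iteration 4:
  f(2.236068) = 0.000000
  f'(2.236068) = 4.472136
  x_4 = 2.236068 - 0.000000/4.472136 = 2.236068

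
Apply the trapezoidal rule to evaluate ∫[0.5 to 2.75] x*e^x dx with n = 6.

f(x) = x*e^x
a = 0.5, b = 2.75, n = 6
h = (b - a)/n = 0.375000

Trapezoidal rule: (h/2)[f(x₀) + 2f(x₁) + 2f(x₂) + ... + f(xₙ)]

x_0 = 0.5000, f(x_0) = 0.824361, coefficient = 1
x_1 = 0.8750, f(x_1) = 2.099016, coefficient = 2
x_2 = 1.2500, f(x_2) = 4.362929, coefficient = 2
x_3 = 1.6250, f(x_3) = 8.252431, coefficient = 2
x_4 = 2.0000, f(x_4) = 14.778112, coefficient = 2
x_5 = 2.3750, f(x_5) = 25.533656, coefficient = 2
x_6 = 2.7500, f(x_6) = 43.017238, coefficient = 1

I ≈ (0.375000/2) × 153.893886 = 28.855104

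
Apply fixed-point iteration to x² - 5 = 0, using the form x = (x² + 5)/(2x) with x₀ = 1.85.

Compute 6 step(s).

Equation: x² - 5 = 0
Fixed-point form: x = (x² + 5)/(2x)
x₀ = 1.85

x_1 = g(1.850000) = 2.276351
x_2 = g(2.276351) = 2.236424
x_3 = g(2.236424) = 2.236068
x_4 = g(2.236068) = 2.236068
x_5 = g(2.236068) = 2.236068
x_6 = g(2.236068) = 2.236068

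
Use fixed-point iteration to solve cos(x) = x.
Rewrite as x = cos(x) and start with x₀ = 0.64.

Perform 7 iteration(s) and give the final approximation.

Equation: cos(x) = x
Fixed-point form: x = cos(x)
x₀ = 0.64

x_1 = g(0.640000) = 0.802096
x_2 = g(0.802096) = 0.695202
x_3 = g(0.695202) = 0.767924
x_4 = g(0.767924) = 0.719354
x_5 = g(0.719354) = 0.752232
x_6 = g(0.752232) = 0.730166
x_7 = g(0.730166) = 0.745064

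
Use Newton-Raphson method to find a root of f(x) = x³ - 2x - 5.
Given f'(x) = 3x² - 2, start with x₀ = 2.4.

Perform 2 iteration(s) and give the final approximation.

f(x) = x³ - 2x - 5
f'(x) = 3x² - 2
x₀ = 2.4

Newton-Raphson formula: x_{n+1} = x_n - f(x_n)/f'(x_n)

Iteration 1:
  f(2.400000) = 4.024000
  f'(2.400000) = 15.280000
  x_1 = 2.400000 - 4.024000/15.280000 = 2.136649
Iteration 2:
  f(2.136649) = 0.481082
  f'(2.136649) = 11.695810
  x_2 = 2.136649 - 0.481082/11.695810 = 2.095516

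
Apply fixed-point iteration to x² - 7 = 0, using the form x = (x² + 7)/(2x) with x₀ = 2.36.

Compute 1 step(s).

Equation: x² - 7 = 0
Fixed-point form: x = (x² + 7)/(2x)
x₀ = 2.36

x_1 = g(2.360000) = 2.663051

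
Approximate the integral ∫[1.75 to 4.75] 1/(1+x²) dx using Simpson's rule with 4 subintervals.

f(x) = 1/(1+x²)
a = 1.75, b = 4.75, n = 4
h = (b - a)/n = 0.750000

Simpson's rule: (h/3)[f(x₀) + 4f(x₁) + 2f(x₂) + ... + f(xₙ)]

x_0 = 1.7500, f(x_0) = 0.246154, coefficient = 1
x_1 = 2.5000, f(x_1) = 0.137931, coefficient = 4
x_2 = 3.2500, f(x_2) = 0.086486, coefficient = 2
x_3 = 4.0000, f(x_3) = 0.058824, coefficient = 4
x_4 = 4.7500, f(x_4) = 0.042440, coefficient = 1

I ≈ (0.750000/3) × 1.248585 = 0.312146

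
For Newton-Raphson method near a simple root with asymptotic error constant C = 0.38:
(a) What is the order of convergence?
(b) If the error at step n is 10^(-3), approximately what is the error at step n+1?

(a) Newton-Raphson has quadratic (order 2) convergence near simple roots.
    This means |e_{n+1}| ≈ C|e_n|².

(b) With |e_n| = 10^(-3) and C = 0.38:
    |e_{n+1}| ≈ 0.38 × (10^(-3))² = 0.38 × 10^(-6)

(a) 2 (quadratic); (b) |e_{n+1}| ≈ 3.800e-07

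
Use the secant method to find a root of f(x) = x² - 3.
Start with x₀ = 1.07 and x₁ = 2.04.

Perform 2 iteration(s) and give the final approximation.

f(x) = x² - 3
x₀ = 1.07, x₁ = 2.04

Secant formula: x_{n+1} = x_n - f(x_n)(x_n - x_{n-1})/(f(x_n) - f(x_{n-1}))

Iteration 1:
  f(1.070000) = -1.855100
  f(2.040000) = 1.161600
  x_2 = 2.040000 - 1.161600×(2.040000 - 1.070000)/(1.161600 - (-1.855100))
       = 1.666495
Iteration 2:
  f(2.040000) = 1.161600
  f(1.666495) = -0.222794
  x_3 = 1.666495 - (-0.222794)×(1.666495 - 2.040000)/(-0.222794 - 1.161600)
       = 1.726604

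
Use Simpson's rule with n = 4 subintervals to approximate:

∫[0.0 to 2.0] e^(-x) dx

f(x) = e^(-x)
a = 0.0, b = 2.0, n = 4
h = (b - a)/n = 0.500000

Simpson's rule: (h/3)[f(x₀) + 4f(x₁) + 2f(x₂) + ... + f(xₙ)]

x_0 = 0.0000, f(x_0) = 1.000000, coefficient = 1
x_1 = 0.5000, f(x_1) = 0.606531, coefficient = 4
x_2 = 1.0000, f(x_2) = 0.367879, coefficient = 2
x_3 = 1.5000, f(x_3) = 0.223130, coefficient = 4
x_4 = 2.0000, f(x_4) = 0.135335, coefficient = 1

I ≈ (0.500000/3) × 5.189737 = 0.864956
Exact value: 0.864665
Error: 0.000292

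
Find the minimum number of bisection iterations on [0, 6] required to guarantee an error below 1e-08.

We need (b-a)/2^n ≤ 1e-08
(6 - 0)/2^n ≤ 1e-08
6/2^n ≤ 1e-08
2^n ≥ 600000000
n ≥ log₂(600000000) = 29.16
n ≥ 30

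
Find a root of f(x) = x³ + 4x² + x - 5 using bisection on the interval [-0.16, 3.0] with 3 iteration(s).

f(x) = x³ + 4x² + x - 5
Initial interval: [-0.16, 3.0]

Iteration 1:
  c_1 = (-0.160000 + 3.000000)/2 = 1.420000
  f(c_1) = f(1.420000) = 7.348888
  f(a) × f(c) < 0, new interval: [-0.160000, 1.420000]
Iteration 2:
  c_2 = (-0.160000 + 1.420000)/2 = 0.630000
  f(c_2) = f(0.630000) = -2.532353
  f(a) × f(c) ≥ 0, new interval: [0.630000, 1.420000]
Iteration 3:
  c_3 = (0.630000 + 1.420000)/2 = 1.025000
  f(c_3) = f(1.025000) = 1.304391
  f(a) × f(c) < 0, new interval: [0.630000, 1.025000]

After 3 iteration(s), the approximation is c_3 = 1.025000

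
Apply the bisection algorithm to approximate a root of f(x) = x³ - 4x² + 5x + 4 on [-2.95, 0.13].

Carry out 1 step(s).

f(x) = x³ - 4x² + 5x + 4
Initial interval: [-2.95, 0.13]

Iteration 1:
  c_1 = (-2.950000 + 0.130000)/2 = -1.410000
  f(c_1) = f(-1.410000) = -13.805621
  f(a) × f(c) ≥ 0, new interval: [-1.410000, 0.130000]

After 1 iteration(s), the approximation is c_1 = -1.410000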